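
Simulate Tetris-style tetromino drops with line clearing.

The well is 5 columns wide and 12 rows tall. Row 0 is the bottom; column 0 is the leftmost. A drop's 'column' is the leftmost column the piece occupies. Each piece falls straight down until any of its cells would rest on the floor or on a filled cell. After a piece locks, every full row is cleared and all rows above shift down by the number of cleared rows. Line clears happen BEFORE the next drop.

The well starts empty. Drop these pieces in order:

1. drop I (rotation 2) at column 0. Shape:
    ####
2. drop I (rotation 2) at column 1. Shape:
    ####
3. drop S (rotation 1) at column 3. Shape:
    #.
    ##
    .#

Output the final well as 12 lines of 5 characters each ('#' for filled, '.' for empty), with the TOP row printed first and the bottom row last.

Answer: .....
.....
.....
.....
.....
.....
.....
...#.
...##
....#
.####
####.

Derivation:
Drop 1: I rot2 at col 0 lands with bottom-row=0; cleared 0 line(s) (total 0); column heights now [1 1 1 1 0], max=1
Drop 2: I rot2 at col 1 lands with bottom-row=1; cleared 0 line(s) (total 0); column heights now [1 2 2 2 2], max=2
Drop 3: S rot1 at col 3 lands with bottom-row=2; cleared 0 line(s) (total 0); column heights now [1 2 2 5 4], max=5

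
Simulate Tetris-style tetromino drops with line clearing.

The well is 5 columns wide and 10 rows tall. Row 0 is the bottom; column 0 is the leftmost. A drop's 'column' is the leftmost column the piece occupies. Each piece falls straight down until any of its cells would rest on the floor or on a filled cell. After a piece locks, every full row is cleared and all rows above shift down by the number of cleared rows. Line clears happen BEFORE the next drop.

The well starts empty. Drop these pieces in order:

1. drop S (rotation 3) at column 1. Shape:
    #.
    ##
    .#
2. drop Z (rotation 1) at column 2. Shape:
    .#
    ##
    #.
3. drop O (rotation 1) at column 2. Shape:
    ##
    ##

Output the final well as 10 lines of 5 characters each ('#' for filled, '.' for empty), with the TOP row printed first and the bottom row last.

Drop 1: S rot3 at col 1 lands with bottom-row=0; cleared 0 line(s) (total 0); column heights now [0 3 2 0 0], max=3
Drop 2: Z rot1 at col 2 lands with bottom-row=2; cleared 0 line(s) (total 0); column heights now [0 3 4 5 0], max=5
Drop 3: O rot1 at col 2 lands with bottom-row=5; cleared 0 line(s) (total 0); column heights now [0 3 7 7 0], max=7

Answer: .....
.....
.....
..##.
..##.
...#.
..##.
.##..
.##..
..#..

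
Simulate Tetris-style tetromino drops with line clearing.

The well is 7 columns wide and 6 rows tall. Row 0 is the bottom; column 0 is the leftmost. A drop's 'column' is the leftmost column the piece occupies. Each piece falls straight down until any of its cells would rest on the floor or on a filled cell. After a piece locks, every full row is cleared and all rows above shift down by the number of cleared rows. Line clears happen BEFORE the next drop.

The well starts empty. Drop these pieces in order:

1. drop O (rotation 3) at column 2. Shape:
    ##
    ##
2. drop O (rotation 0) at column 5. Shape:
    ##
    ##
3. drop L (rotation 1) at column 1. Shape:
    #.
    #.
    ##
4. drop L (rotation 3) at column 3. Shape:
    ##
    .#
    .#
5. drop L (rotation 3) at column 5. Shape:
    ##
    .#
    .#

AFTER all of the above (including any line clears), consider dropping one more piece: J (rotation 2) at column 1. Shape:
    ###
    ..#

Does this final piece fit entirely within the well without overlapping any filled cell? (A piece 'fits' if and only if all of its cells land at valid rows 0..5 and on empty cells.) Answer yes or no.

Answer: yes

Derivation:
Drop 1: O rot3 at col 2 lands with bottom-row=0; cleared 0 line(s) (total 0); column heights now [0 0 2 2 0 0 0], max=2
Drop 2: O rot0 at col 5 lands with bottom-row=0; cleared 0 line(s) (total 0); column heights now [0 0 2 2 0 2 2], max=2
Drop 3: L rot1 at col 1 lands with bottom-row=2; cleared 0 line(s) (total 0); column heights now [0 5 3 2 0 2 2], max=5
Drop 4: L rot3 at col 3 lands with bottom-row=0; cleared 0 line(s) (total 0); column heights now [0 5 3 3 3 2 2], max=5
Drop 5: L rot3 at col 5 lands with bottom-row=2; cleared 0 line(s) (total 0); column heights now [0 5 3 3 3 5 5], max=5
Test piece J rot2 at col 1 (width 3): heights before test = [0 5 3 3 3 5 5]; fits = True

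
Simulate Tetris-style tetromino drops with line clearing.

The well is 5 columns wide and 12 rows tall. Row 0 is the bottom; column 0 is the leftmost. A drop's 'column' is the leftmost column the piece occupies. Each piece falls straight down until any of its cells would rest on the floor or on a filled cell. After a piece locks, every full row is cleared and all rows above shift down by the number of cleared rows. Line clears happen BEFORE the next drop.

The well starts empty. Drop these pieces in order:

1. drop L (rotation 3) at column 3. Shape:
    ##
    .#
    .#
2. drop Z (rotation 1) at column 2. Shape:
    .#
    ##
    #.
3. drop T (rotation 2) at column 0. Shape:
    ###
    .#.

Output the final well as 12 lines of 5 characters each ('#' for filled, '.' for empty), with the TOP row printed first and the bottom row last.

Drop 1: L rot3 at col 3 lands with bottom-row=0; cleared 0 line(s) (total 0); column heights now [0 0 0 3 3], max=3
Drop 2: Z rot1 at col 2 lands with bottom-row=2; cleared 0 line(s) (total 0); column heights now [0 0 4 5 3], max=5
Drop 3: T rot2 at col 0 lands with bottom-row=3; cleared 0 line(s) (total 0); column heights now [5 5 5 5 3], max=5

Answer: .....
.....
.....
.....
.....
.....
.....
####.
.###.
..###
....#
....#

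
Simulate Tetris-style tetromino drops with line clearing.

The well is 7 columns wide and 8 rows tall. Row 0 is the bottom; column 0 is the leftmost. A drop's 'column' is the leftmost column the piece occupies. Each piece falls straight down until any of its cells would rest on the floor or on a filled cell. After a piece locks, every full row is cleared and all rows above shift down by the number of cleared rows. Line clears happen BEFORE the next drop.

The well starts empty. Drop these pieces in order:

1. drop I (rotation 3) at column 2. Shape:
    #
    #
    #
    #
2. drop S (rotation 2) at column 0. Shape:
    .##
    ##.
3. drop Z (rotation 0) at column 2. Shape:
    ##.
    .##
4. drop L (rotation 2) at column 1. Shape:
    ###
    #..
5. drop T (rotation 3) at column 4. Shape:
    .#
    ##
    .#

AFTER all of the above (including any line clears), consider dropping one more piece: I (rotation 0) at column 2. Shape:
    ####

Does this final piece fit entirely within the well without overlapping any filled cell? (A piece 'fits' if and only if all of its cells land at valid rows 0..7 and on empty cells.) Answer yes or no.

Drop 1: I rot3 at col 2 lands with bottom-row=0; cleared 0 line(s) (total 0); column heights now [0 0 4 0 0 0 0], max=4
Drop 2: S rot2 at col 0 lands with bottom-row=3; cleared 0 line(s) (total 0); column heights now [4 5 5 0 0 0 0], max=5
Drop 3: Z rot0 at col 2 lands with bottom-row=4; cleared 0 line(s) (total 0); column heights now [4 5 6 6 5 0 0], max=6
Drop 4: L rot2 at col 1 lands with bottom-row=5; cleared 0 line(s) (total 0); column heights now [4 7 7 7 5 0 0], max=7
Drop 5: T rot3 at col 4 lands with bottom-row=4; cleared 0 line(s) (total 0); column heights now [4 7 7 7 6 7 0], max=7
Test piece I rot0 at col 2 (width 4): heights before test = [4 7 7 7 6 7 0]; fits = True

Answer: yes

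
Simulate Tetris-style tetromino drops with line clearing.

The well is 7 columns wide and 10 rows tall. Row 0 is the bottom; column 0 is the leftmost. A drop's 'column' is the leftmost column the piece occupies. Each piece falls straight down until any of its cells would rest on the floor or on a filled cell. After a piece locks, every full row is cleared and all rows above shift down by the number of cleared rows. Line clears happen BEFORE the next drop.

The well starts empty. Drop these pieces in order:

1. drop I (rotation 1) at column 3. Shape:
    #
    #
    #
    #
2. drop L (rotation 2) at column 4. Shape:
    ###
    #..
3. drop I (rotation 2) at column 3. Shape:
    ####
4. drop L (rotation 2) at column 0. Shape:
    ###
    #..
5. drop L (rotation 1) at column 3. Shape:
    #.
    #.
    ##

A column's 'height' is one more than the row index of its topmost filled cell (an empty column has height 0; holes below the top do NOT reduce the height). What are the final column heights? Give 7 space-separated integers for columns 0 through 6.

Answer: 1 0 0 7 5 4 4

Derivation:
Drop 1: I rot1 at col 3 lands with bottom-row=0; cleared 0 line(s) (total 0); column heights now [0 0 0 4 0 0 0], max=4
Drop 2: L rot2 at col 4 lands with bottom-row=0; cleared 0 line(s) (total 0); column heights now [0 0 0 4 2 2 2], max=4
Drop 3: I rot2 at col 3 lands with bottom-row=4; cleared 0 line(s) (total 0); column heights now [0 0 0 5 5 5 5], max=5
Drop 4: L rot2 at col 0 lands with bottom-row=0; cleared 1 line(s) (total 1); column heights now [1 0 0 4 4 4 4], max=4
Drop 5: L rot1 at col 3 lands with bottom-row=4; cleared 0 line(s) (total 1); column heights now [1 0 0 7 5 4 4], max=7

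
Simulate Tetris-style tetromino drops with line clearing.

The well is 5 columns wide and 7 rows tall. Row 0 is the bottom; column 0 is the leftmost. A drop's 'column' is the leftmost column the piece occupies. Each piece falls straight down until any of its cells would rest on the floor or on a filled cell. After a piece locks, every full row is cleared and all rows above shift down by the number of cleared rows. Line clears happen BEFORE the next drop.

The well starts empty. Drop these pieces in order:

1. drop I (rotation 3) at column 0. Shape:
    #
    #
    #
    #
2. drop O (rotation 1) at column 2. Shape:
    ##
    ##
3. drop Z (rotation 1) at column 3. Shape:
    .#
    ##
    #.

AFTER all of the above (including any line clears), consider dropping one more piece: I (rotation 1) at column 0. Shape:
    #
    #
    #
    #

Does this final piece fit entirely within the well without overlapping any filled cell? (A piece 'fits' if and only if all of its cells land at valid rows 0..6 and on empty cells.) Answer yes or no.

Drop 1: I rot3 at col 0 lands with bottom-row=0; cleared 0 line(s) (total 0); column heights now [4 0 0 0 0], max=4
Drop 2: O rot1 at col 2 lands with bottom-row=0; cleared 0 line(s) (total 0); column heights now [4 0 2 2 0], max=4
Drop 3: Z rot1 at col 3 lands with bottom-row=2; cleared 0 line(s) (total 0); column heights now [4 0 2 4 5], max=5
Test piece I rot1 at col 0 (width 1): heights before test = [4 0 2 4 5]; fits = False

Answer: no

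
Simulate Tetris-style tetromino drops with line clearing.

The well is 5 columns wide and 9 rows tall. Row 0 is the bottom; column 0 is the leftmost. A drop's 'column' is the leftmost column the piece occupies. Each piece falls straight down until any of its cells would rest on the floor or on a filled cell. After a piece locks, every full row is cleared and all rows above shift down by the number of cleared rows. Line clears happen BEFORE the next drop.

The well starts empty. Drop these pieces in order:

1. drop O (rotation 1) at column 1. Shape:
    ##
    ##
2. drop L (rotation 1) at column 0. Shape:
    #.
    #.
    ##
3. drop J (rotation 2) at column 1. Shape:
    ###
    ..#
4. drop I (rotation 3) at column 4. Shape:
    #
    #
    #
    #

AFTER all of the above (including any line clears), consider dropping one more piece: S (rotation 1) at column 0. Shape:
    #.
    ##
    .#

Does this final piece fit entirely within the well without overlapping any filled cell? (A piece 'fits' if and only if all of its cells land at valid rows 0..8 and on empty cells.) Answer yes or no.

Answer: yes

Derivation:
Drop 1: O rot1 at col 1 lands with bottom-row=0; cleared 0 line(s) (total 0); column heights now [0 2 2 0 0], max=2
Drop 2: L rot1 at col 0 lands with bottom-row=2; cleared 0 line(s) (total 0); column heights now [5 3 2 0 0], max=5
Drop 3: J rot2 at col 1 lands with bottom-row=2; cleared 0 line(s) (total 0); column heights now [5 4 4 4 0], max=5
Drop 4: I rot3 at col 4 lands with bottom-row=0; cleared 1 line(s) (total 1); column heights now [4 3 2 3 3], max=4
Test piece S rot1 at col 0 (width 2): heights before test = [4 3 2 3 3]; fits = True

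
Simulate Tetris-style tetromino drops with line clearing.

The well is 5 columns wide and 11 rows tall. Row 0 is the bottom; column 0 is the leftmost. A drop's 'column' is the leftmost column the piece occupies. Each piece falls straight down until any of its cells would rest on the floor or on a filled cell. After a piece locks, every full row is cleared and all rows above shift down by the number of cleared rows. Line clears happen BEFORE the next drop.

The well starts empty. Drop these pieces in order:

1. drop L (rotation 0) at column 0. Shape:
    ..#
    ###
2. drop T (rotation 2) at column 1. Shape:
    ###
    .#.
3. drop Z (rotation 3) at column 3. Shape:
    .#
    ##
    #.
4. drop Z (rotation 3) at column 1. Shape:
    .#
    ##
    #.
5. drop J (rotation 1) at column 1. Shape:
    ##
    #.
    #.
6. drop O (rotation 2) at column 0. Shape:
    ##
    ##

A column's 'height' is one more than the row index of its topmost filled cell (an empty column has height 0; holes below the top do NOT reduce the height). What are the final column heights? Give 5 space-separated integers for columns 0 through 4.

Drop 1: L rot0 at col 0 lands with bottom-row=0; cleared 0 line(s) (total 0); column heights now [1 1 2 0 0], max=2
Drop 2: T rot2 at col 1 lands with bottom-row=2; cleared 0 line(s) (total 0); column heights now [1 4 4 4 0], max=4
Drop 3: Z rot3 at col 3 lands with bottom-row=4; cleared 0 line(s) (total 0); column heights now [1 4 4 6 7], max=7
Drop 4: Z rot3 at col 1 lands with bottom-row=4; cleared 0 line(s) (total 0); column heights now [1 6 7 6 7], max=7
Drop 5: J rot1 at col 1 lands with bottom-row=6; cleared 0 line(s) (total 0); column heights now [1 9 9 6 7], max=9
Drop 6: O rot2 at col 0 lands with bottom-row=9; cleared 0 line(s) (total 0); column heights now [11 11 9 6 7], max=11

Answer: 11 11 9 6 7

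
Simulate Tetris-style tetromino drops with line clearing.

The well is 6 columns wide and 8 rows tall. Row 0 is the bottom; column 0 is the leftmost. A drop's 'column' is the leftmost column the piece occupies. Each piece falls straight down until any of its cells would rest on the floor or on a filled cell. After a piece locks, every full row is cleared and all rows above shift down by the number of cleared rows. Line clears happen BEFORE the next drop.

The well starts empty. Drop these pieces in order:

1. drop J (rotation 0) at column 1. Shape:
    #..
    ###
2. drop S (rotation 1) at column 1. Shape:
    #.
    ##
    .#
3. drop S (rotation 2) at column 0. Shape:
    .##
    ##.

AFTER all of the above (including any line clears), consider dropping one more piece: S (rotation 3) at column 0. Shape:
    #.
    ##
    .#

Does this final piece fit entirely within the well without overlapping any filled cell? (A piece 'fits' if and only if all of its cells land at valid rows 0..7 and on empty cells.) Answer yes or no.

Drop 1: J rot0 at col 1 lands with bottom-row=0; cleared 0 line(s) (total 0); column heights now [0 2 1 1 0 0], max=2
Drop 2: S rot1 at col 1 lands with bottom-row=1; cleared 0 line(s) (total 0); column heights now [0 4 3 1 0 0], max=4
Drop 3: S rot2 at col 0 lands with bottom-row=4; cleared 0 line(s) (total 0); column heights now [5 6 6 1 0 0], max=6
Test piece S rot3 at col 0 (width 2): heights before test = [5 6 6 1 0 0]; fits = False

Answer: no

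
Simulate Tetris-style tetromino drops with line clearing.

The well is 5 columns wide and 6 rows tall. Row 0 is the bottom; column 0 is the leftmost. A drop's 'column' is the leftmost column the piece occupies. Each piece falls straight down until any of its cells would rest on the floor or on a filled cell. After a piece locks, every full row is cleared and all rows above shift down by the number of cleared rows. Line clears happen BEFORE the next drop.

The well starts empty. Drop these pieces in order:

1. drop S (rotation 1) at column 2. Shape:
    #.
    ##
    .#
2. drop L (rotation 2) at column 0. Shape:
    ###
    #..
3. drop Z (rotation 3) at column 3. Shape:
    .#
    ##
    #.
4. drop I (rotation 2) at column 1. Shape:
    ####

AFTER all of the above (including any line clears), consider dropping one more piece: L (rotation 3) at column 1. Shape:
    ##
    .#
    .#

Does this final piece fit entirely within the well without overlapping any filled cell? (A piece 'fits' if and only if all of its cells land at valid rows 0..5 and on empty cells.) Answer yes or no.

Drop 1: S rot1 at col 2 lands with bottom-row=0; cleared 0 line(s) (total 0); column heights now [0 0 3 2 0], max=3
Drop 2: L rot2 at col 0 lands with bottom-row=2; cleared 0 line(s) (total 0); column heights now [4 4 4 2 0], max=4
Drop 3: Z rot3 at col 3 lands with bottom-row=2; cleared 1 line(s) (total 1); column heights now [3 0 3 3 4], max=4
Drop 4: I rot2 at col 1 lands with bottom-row=4; cleared 0 line(s) (total 1); column heights now [3 5 5 5 5], max=5
Test piece L rot3 at col 1 (width 2): heights before test = [3 5 5 5 5]; fits = False

Answer: no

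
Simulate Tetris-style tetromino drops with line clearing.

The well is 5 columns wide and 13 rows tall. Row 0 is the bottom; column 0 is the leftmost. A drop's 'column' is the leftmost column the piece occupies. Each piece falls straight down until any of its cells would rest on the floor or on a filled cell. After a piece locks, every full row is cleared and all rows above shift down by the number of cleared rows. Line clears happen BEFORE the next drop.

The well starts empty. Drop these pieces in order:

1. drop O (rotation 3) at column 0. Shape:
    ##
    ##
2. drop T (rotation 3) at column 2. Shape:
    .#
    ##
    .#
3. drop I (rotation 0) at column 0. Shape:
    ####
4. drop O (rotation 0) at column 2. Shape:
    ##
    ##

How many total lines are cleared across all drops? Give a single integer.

Drop 1: O rot3 at col 0 lands with bottom-row=0; cleared 0 line(s) (total 0); column heights now [2 2 0 0 0], max=2
Drop 2: T rot3 at col 2 lands with bottom-row=0; cleared 0 line(s) (total 0); column heights now [2 2 2 3 0], max=3
Drop 3: I rot0 at col 0 lands with bottom-row=3; cleared 0 line(s) (total 0); column heights now [4 4 4 4 0], max=4
Drop 4: O rot0 at col 2 lands with bottom-row=4; cleared 0 line(s) (total 0); column heights now [4 4 6 6 0], max=6

Answer: 0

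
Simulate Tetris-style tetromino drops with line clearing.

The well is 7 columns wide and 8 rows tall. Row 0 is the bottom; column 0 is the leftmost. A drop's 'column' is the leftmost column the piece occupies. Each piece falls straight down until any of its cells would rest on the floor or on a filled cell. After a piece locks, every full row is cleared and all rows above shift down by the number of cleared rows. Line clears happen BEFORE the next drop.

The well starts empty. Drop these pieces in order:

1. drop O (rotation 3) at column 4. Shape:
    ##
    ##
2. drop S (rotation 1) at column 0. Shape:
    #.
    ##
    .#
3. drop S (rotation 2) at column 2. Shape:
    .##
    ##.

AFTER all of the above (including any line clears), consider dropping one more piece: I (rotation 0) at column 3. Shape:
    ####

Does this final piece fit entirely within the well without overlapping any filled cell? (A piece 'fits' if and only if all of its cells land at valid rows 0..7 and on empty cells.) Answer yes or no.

Answer: yes

Derivation:
Drop 1: O rot3 at col 4 lands with bottom-row=0; cleared 0 line(s) (total 0); column heights now [0 0 0 0 2 2 0], max=2
Drop 2: S rot1 at col 0 lands with bottom-row=0; cleared 0 line(s) (total 0); column heights now [3 2 0 0 2 2 0], max=3
Drop 3: S rot2 at col 2 lands with bottom-row=1; cleared 0 line(s) (total 0); column heights now [3 2 2 3 3 2 0], max=3
Test piece I rot0 at col 3 (width 4): heights before test = [3 2 2 3 3 2 0]; fits = True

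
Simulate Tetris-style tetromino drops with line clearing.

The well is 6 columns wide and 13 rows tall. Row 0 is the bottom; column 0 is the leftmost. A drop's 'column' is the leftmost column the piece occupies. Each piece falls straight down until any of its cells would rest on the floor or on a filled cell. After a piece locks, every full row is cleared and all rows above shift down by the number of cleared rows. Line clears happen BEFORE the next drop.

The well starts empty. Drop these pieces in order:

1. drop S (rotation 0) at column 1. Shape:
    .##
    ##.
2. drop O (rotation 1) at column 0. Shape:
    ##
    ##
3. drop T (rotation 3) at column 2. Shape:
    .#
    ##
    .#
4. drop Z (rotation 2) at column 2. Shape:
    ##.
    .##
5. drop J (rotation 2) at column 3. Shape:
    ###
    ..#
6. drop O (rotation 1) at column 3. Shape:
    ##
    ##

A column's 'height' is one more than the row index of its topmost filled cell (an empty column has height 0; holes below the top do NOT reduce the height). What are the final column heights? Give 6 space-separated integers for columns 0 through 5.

Answer: 3 3 7 10 10 8

Derivation:
Drop 1: S rot0 at col 1 lands with bottom-row=0; cleared 0 line(s) (total 0); column heights now [0 1 2 2 0 0], max=2
Drop 2: O rot1 at col 0 lands with bottom-row=1; cleared 0 line(s) (total 0); column heights now [3 3 2 2 0 0], max=3
Drop 3: T rot3 at col 2 lands with bottom-row=2; cleared 0 line(s) (total 0); column heights now [3 3 4 5 0 0], max=5
Drop 4: Z rot2 at col 2 lands with bottom-row=5; cleared 0 line(s) (total 0); column heights now [3 3 7 7 6 0], max=7
Drop 5: J rot2 at col 3 lands with bottom-row=6; cleared 0 line(s) (total 0); column heights now [3 3 7 8 8 8], max=8
Drop 6: O rot1 at col 3 lands with bottom-row=8; cleared 0 line(s) (total 0); column heights now [3 3 7 10 10 8], max=10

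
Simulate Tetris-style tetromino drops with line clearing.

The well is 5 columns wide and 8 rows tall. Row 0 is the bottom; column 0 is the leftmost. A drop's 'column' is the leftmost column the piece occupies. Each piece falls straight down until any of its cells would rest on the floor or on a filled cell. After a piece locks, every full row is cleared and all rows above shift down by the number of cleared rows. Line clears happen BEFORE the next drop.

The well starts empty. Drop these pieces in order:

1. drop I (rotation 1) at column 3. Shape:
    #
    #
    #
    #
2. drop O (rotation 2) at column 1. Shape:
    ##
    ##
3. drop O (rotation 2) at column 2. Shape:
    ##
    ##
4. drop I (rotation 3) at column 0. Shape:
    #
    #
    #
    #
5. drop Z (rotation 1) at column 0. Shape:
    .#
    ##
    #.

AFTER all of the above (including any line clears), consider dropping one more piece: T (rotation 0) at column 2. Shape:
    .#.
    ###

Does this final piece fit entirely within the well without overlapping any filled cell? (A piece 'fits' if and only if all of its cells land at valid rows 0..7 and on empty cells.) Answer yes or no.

Answer: yes

Derivation:
Drop 1: I rot1 at col 3 lands with bottom-row=0; cleared 0 line(s) (total 0); column heights now [0 0 0 4 0], max=4
Drop 2: O rot2 at col 1 lands with bottom-row=0; cleared 0 line(s) (total 0); column heights now [0 2 2 4 0], max=4
Drop 3: O rot2 at col 2 lands with bottom-row=4; cleared 0 line(s) (total 0); column heights now [0 2 6 6 0], max=6
Drop 4: I rot3 at col 0 lands with bottom-row=0; cleared 0 line(s) (total 0); column heights now [4 2 6 6 0], max=6
Drop 5: Z rot1 at col 0 lands with bottom-row=4; cleared 0 line(s) (total 0); column heights now [6 7 6 6 0], max=7
Test piece T rot0 at col 2 (width 3): heights before test = [6 7 6 6 0]; fits = True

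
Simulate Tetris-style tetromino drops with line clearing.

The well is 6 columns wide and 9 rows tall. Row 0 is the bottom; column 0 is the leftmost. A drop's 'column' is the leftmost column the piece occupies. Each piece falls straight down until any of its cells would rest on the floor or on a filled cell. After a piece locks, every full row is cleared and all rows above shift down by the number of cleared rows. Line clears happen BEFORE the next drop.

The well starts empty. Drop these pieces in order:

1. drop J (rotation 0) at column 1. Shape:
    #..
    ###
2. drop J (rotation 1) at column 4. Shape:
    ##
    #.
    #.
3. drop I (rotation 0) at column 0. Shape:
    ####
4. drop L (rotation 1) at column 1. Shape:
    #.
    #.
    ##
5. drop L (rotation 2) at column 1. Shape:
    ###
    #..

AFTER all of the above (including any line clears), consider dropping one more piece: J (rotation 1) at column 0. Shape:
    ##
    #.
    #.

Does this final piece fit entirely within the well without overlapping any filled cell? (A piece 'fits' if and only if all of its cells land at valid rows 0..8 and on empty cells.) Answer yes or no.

Drop 1: J rot0 at col 1 lands with bottom-row=0; cleared 0 line(s) (total 0); column heights now [0 2 1 1 0 0], max=2
Drop 2: J rot1 at col 4 lands with bottom-row=0; cleared 0 line(s) (total 0); column heights now [0 2 1 1 3 3], max=3
Drop 3: I rot0 at col 0 lands with bottom-row=2; cleared 1 line(s) (total 1); column heights now [0 2 1 1 2 0], max=2
Drop 4: L rot1 at col 1 lands with bottom-row=2; cleared 0 line(s) (total 1); column heights now [0 5 3 1 2 0], max=5
Drop 5: L rot2 at col 1 lands with bottom-row=5; cleared 0 line(s) (total 1); column heights now [0 7 7 7 2 0], max=7
Test piece J rot1 at col 0 (width 2): heights before test = [0 7 7 7 2 0]; fits = True

Answer: yes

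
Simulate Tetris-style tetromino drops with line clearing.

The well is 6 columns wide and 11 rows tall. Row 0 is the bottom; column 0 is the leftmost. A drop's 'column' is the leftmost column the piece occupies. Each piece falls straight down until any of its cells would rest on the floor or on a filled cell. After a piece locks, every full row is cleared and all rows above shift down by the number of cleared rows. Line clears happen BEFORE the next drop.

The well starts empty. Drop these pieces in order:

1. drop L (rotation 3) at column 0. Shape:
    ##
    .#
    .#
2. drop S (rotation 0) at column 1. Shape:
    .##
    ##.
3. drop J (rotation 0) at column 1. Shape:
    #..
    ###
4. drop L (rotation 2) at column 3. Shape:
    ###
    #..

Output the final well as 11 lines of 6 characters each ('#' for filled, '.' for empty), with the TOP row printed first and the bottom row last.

Answer: ......
......
......
...###
.#.#..
.###..
..##..
.##...
##....
.#....
.#....

Derivation:
Drop 1: L rot3 at col 0 lands with bottom-row=0; cleared 0 line(s) (total 0); column heights now [3 3 0 0 0 0], max=3
Drop 2: S rot0 at col 1 lands with bottom-row=3; cleared 0 line(s) (total 0); column heights now [3 4 5 5 0 0], max=5
Drop 3: J rot0 at col 1 lands with bottom-row=5; cleared 0 line(s) (total 0); column heights now [3 7 6 6 0 0], max=7
Drop 4: L rot2 at col 3 lands with bottom-row=6; cleared 0 line(s) (total 0); column heights now [3 7 6 8 8 8], max=8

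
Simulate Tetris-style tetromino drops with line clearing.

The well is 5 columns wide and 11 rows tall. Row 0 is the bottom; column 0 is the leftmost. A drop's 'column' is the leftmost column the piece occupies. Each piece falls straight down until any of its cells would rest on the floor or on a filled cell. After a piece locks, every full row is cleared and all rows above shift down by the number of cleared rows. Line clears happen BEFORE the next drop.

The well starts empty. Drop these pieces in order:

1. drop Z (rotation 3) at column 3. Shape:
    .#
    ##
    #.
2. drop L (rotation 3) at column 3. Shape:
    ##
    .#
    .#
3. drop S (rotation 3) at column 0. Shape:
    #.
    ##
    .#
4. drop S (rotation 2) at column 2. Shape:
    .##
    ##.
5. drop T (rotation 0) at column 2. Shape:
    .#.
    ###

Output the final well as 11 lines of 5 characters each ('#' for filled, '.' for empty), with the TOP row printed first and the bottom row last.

Drop 1: Z rot3 at col 3 lands with bottom-row=0; cleared 0 line(s) (total 0); column heights now [0 0 0 2 3], max=3
Drop 2: L rot3 at col 3 lands with bottom-row=3; cleared 0 line(s) (total 0); column heights now [0 0 0 6 6], max=6
Drop 3: S rot3 at col 0 lands with bottom-row=0; cleared 0 line(s) (total 0); column heights now [3 2 0 6 6], max=6
Drop 4: S rot2 at col 2 lands with bottom-row=6; cleared 0 line(s) (total 0); column heights now [3 2 7 8 8], max=8
Drop 5: T rot0 at col 2 lands with bottom-row=8; cleared 0 line(s) (total 0); column heights now [3 2 9 10 9], max=10

Answer: .....
...#.
..###
...##
..##.
...##
....#
....#
#...#
##.##
.#.#.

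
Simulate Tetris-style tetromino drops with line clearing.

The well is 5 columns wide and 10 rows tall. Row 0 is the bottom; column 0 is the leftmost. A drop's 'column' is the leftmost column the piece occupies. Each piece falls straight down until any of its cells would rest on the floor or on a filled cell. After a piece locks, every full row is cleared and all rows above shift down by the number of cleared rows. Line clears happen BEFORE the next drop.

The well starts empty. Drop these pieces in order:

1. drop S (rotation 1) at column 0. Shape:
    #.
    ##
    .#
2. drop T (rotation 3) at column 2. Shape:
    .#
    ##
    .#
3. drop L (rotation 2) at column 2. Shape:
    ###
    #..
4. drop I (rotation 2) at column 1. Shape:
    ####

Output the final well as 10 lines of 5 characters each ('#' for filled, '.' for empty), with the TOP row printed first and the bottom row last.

Drop 1: S rot1 at col 0 lands with bottom-row=0; cleared 0 line(s) (total 0); column heights now [3 2 0 0 0], max=3
Drop 2: T rot3 at col 2 lands with bottom-row=0; cleared 0 line(s) (total 0); column heights now [3 2 2 3 0], max=3
Drop 3: L rot2 at col 2 lands with bottom-row=2; cleared 0 line(s) (total 0); column heights now [3 2 4 4 4], max=4
Drop 4: I rot2 at col 1 lands with bottom-row=4; cleared 0 line(s) (total 0); column heights now [3 5 5 5 5], max=5

Answer: .....
.....
.....
.....
.....
.####
..###
#.##.
####.
.#.#.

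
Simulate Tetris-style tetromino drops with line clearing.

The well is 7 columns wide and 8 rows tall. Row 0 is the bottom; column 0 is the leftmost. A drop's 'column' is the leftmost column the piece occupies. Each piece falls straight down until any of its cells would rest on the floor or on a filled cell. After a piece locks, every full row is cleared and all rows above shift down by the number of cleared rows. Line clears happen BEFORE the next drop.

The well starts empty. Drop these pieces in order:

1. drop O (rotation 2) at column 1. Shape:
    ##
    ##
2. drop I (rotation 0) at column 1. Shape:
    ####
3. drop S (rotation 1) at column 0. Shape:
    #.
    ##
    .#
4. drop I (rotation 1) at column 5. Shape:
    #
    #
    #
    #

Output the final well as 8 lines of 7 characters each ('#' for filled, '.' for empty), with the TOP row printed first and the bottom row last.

Answer: .......
.......
#......
##.....
.#...#.
.#####.
.##..#.
.##..#.

Derivation:
Drop 1: O rot2 at col 1 lands with bottom-row=0; cleared 0 line(s) (total 0); column heights now [0 2 2 0 0 0 0], max=2
Drop 2: I rot0 at col 1 lands with bottom-row=2; cleared 0 line(s) (total 0); column heights now [0 3 3 3 3 0 0], max=3
Drop 3: S rot1 at col 0 lands with bottom-row=3; cleared 0 line(s) (total 0); column heights now [6 5 3 3 3 0 0], max=6
Drop 4: I rot1 at col 5 lands with bottom-row=0; cleared 0 line(s) (total 0); column heights now [6 5 3 3 3 4 0], max=6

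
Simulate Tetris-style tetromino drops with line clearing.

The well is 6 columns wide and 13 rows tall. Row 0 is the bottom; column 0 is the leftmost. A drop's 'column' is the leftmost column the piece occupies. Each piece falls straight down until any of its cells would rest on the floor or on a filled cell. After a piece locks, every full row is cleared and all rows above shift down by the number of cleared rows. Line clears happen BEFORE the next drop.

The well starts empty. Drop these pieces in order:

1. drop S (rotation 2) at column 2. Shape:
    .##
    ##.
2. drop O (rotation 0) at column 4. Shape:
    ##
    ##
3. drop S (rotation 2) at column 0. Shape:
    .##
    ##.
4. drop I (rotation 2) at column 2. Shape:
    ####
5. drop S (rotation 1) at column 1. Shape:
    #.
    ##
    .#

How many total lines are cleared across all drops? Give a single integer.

Answer: 0

Derivation:
Drop 1: S rot2 at col 2 lands with bottom-row=0; cleared 0 line(s) (total 0); column heights now [0 0 1 2 2 0], max=2
Drop 2: O rot0 at col 4 lands with bottom-row=2; cleared 0 line(s) (total 0); column heights now [0 0 1 2 4 4], max=4
Drop 3: S rot2 at col 0 lands with bottom-row=0; cleared 0 line(s) (total 0); column heights now [1 2 2 2 4 4], max=4
Drop 4: I rot2 at col 2 lands with bottom-row=4; cleared 0 line(s) (total 0); column heights now [1 2 5 5 5 5], max=5
Drop 5: S rot1 at col 1 lands with bottom-row=5; cleared 0 line(s) (total 0); column heights now [1 8 7 5 5 5], max=8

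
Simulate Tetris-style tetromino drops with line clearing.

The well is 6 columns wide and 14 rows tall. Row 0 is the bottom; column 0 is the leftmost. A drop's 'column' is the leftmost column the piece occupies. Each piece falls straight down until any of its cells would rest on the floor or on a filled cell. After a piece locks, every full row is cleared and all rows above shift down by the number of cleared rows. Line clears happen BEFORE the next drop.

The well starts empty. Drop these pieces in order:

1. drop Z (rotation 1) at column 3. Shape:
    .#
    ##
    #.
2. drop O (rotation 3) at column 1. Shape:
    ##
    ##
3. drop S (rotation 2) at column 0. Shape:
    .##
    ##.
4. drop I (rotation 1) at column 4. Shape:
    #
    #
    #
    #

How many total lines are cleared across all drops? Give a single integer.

Drop 1: Z rot1 at col 3 lands with bottom-row=0; cleared 0 line(s) (total 0); column heights now [0 0 0 2 3 0], max=3
Drop 2: O rot3 at col 1 lands with bottom-row=0; cleared 0 line(s) (total 0); column heights now [0 2 2 2 3 0], max=3
Drop 3: S rot2 at col 0 lands with bottom-row=2; cleared 0 line(s) (total 0); column heights now [3 4 4 2 3 0], max=4
Drop 4: I rot1 at col 4 lands with bottom-row=3; cleared 0 line(s) (total 0); column heights now [3 4 4 2 7 0], max=7

Answer: 0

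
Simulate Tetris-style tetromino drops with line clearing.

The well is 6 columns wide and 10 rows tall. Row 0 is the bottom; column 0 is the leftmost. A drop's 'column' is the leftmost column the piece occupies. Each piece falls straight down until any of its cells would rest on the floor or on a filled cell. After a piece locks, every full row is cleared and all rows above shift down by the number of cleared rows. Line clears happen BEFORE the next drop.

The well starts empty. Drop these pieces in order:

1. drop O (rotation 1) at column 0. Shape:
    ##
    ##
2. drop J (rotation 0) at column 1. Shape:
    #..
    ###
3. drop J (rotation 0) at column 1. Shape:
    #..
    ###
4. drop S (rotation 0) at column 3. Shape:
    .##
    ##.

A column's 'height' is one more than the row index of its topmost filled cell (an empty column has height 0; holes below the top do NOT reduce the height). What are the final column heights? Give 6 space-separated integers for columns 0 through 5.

Drop 1: O rot1 at col 0 lands with bottom-row=0; cleared 0 line(s) (total 0); column heights now [2 2 0 0 0 0], max=2
Drop 2: J rot0 at col 1 lands with bottom-row=2; cleared 0 line(s) (total 0); column heights now [2 4 3 3 0 0], max=4
Drop 3: J rot0 at col 1 lands with bottom-row=4; cleared 0 line(s) (total 0); column heights now [2 6 5 5 0 0], max=6
Drop 4: S rot0 at col 3 lands with bottom-row=5; cleared 0 line(s) (total 0); column heights now [2 6 5 6 7 7], max=7

Answer: 2 6 5 6 7 7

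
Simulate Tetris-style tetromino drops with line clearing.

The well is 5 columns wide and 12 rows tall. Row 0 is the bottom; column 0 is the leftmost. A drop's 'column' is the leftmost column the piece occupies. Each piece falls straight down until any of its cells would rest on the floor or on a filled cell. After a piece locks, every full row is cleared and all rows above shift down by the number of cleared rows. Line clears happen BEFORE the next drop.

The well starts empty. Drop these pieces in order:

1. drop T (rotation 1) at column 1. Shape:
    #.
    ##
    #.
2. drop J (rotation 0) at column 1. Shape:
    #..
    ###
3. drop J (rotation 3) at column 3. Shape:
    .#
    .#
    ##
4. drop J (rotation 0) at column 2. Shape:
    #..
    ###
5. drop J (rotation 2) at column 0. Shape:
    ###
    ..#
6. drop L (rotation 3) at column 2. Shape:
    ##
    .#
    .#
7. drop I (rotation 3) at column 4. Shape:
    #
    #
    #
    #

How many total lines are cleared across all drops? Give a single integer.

Drop 1: T rot1 at col 1 lands with bottom-row=0; cleared 0 line(s) (total 0); column heights now [0 3 2 0 0], max=3
Drop 2: J rot0 at col 1 lands with bottom-row=3; cleared 0 line(s) (total 0); column heights now [0 5 4 4 0], max=5
Drop 3: J rot3 at col 3 lands with bottom-row=4; cleared 0 line(s) (total 0); column heights now [0 5 4 5 7], max=7
Drop 4: J rot0 at col 2 lands with bottom-row=7; cleared 0 line(s) (total 0); column heights now [0 5 9 8 8], max=9
Drop 5: J rot2 at col 0 lands with bottom-row=9; cleared 0 line(s) (total 0); column heights now [11 11 11 8 8], max=11
Drop 6: L rot3 at col 2 lands with bottom-row=9; cleared 0 line(s) (total 0); column heights now [11 11 12 12 8], max=12
Drop 7: I rot3 at col 4 lands with bottom-row=8; cleared 1 line(s) (total 1); column heights now [0 5 11 11 11], max=11

Answer: 1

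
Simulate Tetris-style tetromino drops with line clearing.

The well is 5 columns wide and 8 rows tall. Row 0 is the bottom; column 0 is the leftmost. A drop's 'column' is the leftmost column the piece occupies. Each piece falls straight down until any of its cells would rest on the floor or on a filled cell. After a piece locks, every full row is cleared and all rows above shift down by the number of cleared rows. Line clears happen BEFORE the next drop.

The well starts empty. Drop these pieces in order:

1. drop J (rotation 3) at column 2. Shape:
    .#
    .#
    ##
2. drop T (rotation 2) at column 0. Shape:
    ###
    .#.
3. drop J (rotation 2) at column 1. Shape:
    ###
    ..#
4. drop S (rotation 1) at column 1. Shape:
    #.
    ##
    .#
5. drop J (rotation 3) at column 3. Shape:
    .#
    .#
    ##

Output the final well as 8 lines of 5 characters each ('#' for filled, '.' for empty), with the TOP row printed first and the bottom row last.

Answer: .#..#
.##.#
..###
.###.
...#.
...#.
####.
.###.

Derivation:
Drop 1: J rot3 at col 2 lands with bottom-row=0; cleared 0 line(s) (total 0); column heights now [0 0 1 3 0], max=3
Drop 2: T rot2 at col 0 lands with bottom-row=0; cleared 0 line(s) (total 0); column heights now [2 2 2 3 0], max=3
Drop 3: J rot2 at col 1 lands with bottom-row=3; cleared 0 line(s) (total 0); column heights now [2 5 5 5 0], max=5
Drop 4: S rot1 at col 1 lands with bottom-row=5; cleared 0 line(s) (total 0); column heights now [2 8 7 5 0], max=8
Drop 5: J rot3 at col 3 lands with bottom-row=5; cleared 0 line(s) (total 0); column heights now [2 8 7 6 8], max=8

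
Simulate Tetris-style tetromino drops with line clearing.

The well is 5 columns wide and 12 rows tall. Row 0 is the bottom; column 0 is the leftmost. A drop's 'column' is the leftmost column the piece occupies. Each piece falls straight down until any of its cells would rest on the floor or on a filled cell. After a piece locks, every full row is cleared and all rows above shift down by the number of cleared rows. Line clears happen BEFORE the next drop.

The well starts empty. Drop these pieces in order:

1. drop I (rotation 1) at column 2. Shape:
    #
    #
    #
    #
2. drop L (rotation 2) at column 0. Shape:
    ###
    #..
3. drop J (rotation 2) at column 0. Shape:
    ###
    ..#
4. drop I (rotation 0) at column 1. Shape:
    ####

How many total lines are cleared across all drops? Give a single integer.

Answer: 0

Derivation:
Drop 1: I rot1 at col 2 lands with bottom-row=0; cleared 0 line(s) (total 0); column heights now [0 0 4 0 0], max=4
Drop 2: L rot2 at col 0 lands with bottom-row=3; cleared 0 line(s) (total 0); column heights now [5 5 5 0 0], max=5
Drop 3: J rot2 at col 0 lands with bottom-row=5; cleared 0 line(s) (total 0); column heights now [7 7 7 0 0], max=7
Drop 4: I rot0 at col 1 lands with bottom-row=7; cleared 0 line(s) (total 0); column heights now [7 8 8 8 8], max=8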